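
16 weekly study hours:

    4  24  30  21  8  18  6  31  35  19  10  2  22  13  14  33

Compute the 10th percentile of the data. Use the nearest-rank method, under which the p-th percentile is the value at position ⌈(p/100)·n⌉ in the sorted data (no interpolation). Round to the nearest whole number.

4

Sorted: 2, 4, 6, 8, 10, 13, 14, 18, 19, 21, 22, 24, 30, 31, 33, 35.
n = 16.
Position = ⌈10/100 · 16⌉ = ⌈1.6⌉ = 2.
The value at rank 2 is 4.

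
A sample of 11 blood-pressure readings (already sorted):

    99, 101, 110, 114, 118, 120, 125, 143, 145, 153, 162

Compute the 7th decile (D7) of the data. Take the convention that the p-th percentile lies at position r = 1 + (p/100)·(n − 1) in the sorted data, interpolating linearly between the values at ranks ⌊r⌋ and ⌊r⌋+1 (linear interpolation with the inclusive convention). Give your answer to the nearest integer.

143

n = 11.
r = 1 + (70/100)·(11 − 1) = 1 + 7 = 8.
r is an integer, so P70 is the value at rank 8: 143.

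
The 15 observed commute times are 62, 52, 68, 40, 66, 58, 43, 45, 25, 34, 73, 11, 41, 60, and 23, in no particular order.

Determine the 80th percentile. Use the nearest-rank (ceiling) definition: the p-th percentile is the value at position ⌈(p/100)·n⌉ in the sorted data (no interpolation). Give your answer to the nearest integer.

62

Sorted: 11, 23, 25, 34, 40, 41, 43, 45, 52, 58, 60, 62, 66, 68, 73.
n = 15.
Position = ⌈80/100 · 15⌉ = ⌈12⌉ = 12.
The value at rank 12 is 62.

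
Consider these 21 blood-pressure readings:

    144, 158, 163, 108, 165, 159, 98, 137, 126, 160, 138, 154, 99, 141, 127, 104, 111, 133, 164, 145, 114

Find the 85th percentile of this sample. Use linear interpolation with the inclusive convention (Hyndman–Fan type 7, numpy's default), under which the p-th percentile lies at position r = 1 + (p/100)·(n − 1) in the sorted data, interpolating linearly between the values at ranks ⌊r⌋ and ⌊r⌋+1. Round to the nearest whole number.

Sorted: 98, 99, 104, 108, 111, 114, 126, 127, 133, 137, 138, 141, 144, 145, 154, 158, 159, 160, 163, 164, 165.
n = 21.
r = 1 + (85/100)·(21 − 1) = 1 + 17 = 18.
r is an integer, so P85 is the value at rank 18: 160.

160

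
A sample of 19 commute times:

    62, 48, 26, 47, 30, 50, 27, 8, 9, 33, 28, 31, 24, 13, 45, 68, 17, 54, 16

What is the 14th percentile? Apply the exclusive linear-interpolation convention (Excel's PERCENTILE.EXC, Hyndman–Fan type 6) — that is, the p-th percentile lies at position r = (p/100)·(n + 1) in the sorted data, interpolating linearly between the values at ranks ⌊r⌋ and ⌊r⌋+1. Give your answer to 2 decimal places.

Sorted: 8, 9, 13, 16, 17, 24, 26, 27, 28, 30, 31, 33, 45, 47, 48, 50, 54, 62, 68.
n = 19.
r = (14/100)·(19 + 1) = 2.8.
Rank 2 is 9 and rank 3 is 13.
Interpolate: 9 + 0.8·(13 − 9) = 9 + 0.8·4 = 12.2.

12.20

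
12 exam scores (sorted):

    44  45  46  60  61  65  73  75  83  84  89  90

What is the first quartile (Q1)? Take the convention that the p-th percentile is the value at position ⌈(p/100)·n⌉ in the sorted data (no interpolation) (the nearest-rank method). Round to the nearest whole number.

46

n = 12.
Position = ⌈25/100 · 12⌉ = ⌈3⌉ = 3.
The value at rank 3 is 46.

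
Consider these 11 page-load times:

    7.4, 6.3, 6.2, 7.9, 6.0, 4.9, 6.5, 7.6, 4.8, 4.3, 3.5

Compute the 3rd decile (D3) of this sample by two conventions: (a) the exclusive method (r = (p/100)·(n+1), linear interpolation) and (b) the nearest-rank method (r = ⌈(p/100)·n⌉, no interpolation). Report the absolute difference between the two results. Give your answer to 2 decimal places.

0.04

Sorted: 3.5, 4.3, 4.8, 4.9, 6.0, 6.2, 6.3, 6.5, 7.4, 7.6, 7.9.
n = 11.
(a) r = 3.6; between ranks 3 (4.8) and 4 (4.9): 4.86.
(b) the nearest-rank method: rank 4 → 4.9.
|4.86 − 4.9| = 0.04.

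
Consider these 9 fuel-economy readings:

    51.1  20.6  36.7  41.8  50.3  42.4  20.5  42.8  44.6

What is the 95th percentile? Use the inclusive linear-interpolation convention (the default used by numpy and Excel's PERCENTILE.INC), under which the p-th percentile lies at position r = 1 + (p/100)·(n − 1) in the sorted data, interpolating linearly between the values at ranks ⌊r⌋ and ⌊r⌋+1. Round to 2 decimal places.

Sorted: 20.5, 20.6, 36.7, 41.8, 42.4, 42.8, 44.6, 50.3, 51.1.
n = 9.
r = 1 + (95/100)·(9 − 1) = 1 + 7.6 = 8.6.
Rank 8 is 50.3 and rank 9 is 51.1.
Interpolate: 50.3 + 0.6·(51.1 − 50.3) = 50.3 + 0.6·0.8 = 50.78.

50.78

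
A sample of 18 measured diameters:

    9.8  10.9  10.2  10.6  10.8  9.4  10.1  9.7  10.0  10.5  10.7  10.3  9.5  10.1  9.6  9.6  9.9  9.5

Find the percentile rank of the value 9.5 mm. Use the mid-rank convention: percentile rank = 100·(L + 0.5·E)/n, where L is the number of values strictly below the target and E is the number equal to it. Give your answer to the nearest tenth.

Sorted: 9.4, 9.5, 9.5, 9.6, 9.6, 9.7, 9.8, 9.9, 10.0, 10.1, 10.1, 10.2, 10.3, 10.5, 10.6, 10.7, 10.8, 10.9.
Count below 9.5: L = 1; count equal: E = 2; n = 18.
Percentile rank = 100·(1 + 0.5·2)/18 = 100·2/18 = 11.11.

11.1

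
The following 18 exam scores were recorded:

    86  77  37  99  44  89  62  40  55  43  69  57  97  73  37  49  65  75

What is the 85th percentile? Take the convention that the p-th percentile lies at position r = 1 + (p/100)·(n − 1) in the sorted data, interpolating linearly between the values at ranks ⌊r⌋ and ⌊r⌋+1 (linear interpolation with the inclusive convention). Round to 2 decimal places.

Sorted: 37, 37, 40, 43, 44, 49, 55, 57, 62, 65, 69, 73, 75, 77, 86, 89, 97, 99.
n = 18.
r = 1 + (85/100)·(18 − 1) = 1 + 14.45 = 15.45.
Rank 15 is 86 and rank 16 is 89.
Interpolate: 86 + 0.45·(89 − 86) = 86 + 0.45·3 = 87.35.

87.35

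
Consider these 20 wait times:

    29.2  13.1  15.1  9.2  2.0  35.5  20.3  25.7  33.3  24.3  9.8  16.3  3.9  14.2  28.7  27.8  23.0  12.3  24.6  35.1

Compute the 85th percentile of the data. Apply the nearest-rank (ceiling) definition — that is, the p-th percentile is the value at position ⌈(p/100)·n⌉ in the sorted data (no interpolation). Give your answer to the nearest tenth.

Sorted: 2.0, 3.9, 9.2, 9.8, 12.3, 13.1, 14.2, 15.1, 16.3, 20.3, 23.0, 24.3, 24.6, 25.7, 27.8, 28.7, 29.2, 33.3, 35.1, 35.5.
n = 20.
Position = ⌈85/100 · 20⌉ = ⌈17⌉ = 17.
The value at rank 17 is 29.2.

29.2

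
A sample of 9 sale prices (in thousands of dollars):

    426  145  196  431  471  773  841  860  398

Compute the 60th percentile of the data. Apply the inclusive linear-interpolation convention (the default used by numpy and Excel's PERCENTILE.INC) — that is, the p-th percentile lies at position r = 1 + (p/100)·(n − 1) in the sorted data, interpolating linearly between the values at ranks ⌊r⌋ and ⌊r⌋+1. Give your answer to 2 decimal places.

463.00

Sorted: 145, 196, 398, 426, 431, 471, 773, 841, 860.
n = 9.
r = 1 + (60/100)·(9 − 1) = 1 + 4.8 = 5.8.
Rank 5 is 431 and rank 6 is 471.
Interpolate: 431 + 0.8·(471 − 431) = 431 + 0.8·40 = 463.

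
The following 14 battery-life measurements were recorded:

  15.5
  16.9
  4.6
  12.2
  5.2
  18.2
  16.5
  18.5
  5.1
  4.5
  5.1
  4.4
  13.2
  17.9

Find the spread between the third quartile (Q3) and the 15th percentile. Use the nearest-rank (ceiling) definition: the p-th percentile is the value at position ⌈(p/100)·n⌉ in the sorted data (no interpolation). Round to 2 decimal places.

Sorted: 4.4, 4.5, 4.6, 5.1, 5.1, 5.2, 12.2, 13.2, 15.5, 16.5, 16.9, 17.9, 18.2, 18.5.
n = 14.
P15: rank ⌈15/100·14⌉ = 3 → 4.6.
P75: rank ⌈75/100·14⌉ = 11 → 16.9.
Difference: 16.9 − 4.6 = 12.3.

12.30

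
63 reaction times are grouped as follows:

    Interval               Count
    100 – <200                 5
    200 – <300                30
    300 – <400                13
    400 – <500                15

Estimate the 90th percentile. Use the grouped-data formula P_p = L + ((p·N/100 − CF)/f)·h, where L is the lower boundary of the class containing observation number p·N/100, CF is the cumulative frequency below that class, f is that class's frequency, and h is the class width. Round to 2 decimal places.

458.00

N = 63; target position k = 90/100 · 63 = 56.7.
Cumulative frequencies: 5, 35, 48, 63.
Observation 56.7 falls in the class 400 – <500.
L = 400, CF = 48, f = 15, h = 100.
P90 = 400 + ((56.7 − 48)/15)·100 = 400 + 58 = 458.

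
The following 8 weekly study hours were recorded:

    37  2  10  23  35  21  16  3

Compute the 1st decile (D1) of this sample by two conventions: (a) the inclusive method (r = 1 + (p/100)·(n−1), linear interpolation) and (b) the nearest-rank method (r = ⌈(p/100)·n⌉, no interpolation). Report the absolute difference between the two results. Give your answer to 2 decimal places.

0.70

Sorted: 2, 3, 10, 16, 21, 23, 35, 37.
n = 8.
(a) r = 1.7; between ranks 1 (2) and 2 (3): 2.7.
(b) the nearest-rank method: rank 1 → 2.
|2.7 − 2| = 0.7.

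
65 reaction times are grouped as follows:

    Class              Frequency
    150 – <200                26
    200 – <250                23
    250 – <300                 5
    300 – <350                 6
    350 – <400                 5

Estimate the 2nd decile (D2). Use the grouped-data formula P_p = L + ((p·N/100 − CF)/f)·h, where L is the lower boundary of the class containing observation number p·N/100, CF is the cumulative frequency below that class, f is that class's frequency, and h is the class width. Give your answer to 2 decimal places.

N = 65; target position k = 20/100 · 65 = 13.
Cumulative frequencies: 26, 49, 54, 60, 65.
Observation 13 falls in the class 150 – <200.
L = 150, CF = 0, f = 26, h = 50.
P20 = 150 + ((13 − 0)/26)·50 = 150 + 25 = 175.

175.00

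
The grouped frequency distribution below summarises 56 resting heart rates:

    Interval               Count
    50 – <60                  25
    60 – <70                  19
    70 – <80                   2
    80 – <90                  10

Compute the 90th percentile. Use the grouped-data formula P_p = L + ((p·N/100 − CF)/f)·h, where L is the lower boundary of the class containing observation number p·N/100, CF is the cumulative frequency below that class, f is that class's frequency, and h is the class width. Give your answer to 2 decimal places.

N = 56; target position k = 90/100 · 56 = 50.4.
Cumulative frequencies: 25, 44, 46, 56.
Observation 50.4 falls in the class 80 – <90.
L = 80, CF = 46, f = 10, h = 10.
P90 = 80 + ((50.4 − 46)/10)·10 = 80 + 4.4 = 84.4.

84.40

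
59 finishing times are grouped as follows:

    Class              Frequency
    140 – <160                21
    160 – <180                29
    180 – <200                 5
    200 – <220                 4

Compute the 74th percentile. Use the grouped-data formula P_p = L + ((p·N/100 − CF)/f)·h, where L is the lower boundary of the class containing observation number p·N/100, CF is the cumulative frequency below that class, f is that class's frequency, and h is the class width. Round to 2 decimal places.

N = 59; target position k = 74/100 · 59 = 43.66.
Cumulative frequencies: 21, 50, 55, 59.
Observation 43.66 falls in the class 160 – <180.
L = 160, CF = 21, f = 29, h = 20.
P74 = 160 + ((43.66 − 21)/29)·20 = 160 + 15.6276 = 175.628.

175.63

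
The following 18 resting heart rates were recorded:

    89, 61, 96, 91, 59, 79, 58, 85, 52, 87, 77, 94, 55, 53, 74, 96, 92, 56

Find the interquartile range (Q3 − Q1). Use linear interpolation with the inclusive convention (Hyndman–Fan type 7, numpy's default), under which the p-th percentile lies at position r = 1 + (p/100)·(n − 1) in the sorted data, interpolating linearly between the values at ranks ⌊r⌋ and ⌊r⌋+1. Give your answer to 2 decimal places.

Sorted: 52, 53, 55, 56, 58, 59, 61, 74, 77, 79, 85, 87, 89, 91, 92, 94, 96, 96.
n = 18.
P25: r = 5.25; ranks 5–6 are 58, 59; interpolating gives 58.25.
P75: r = 13.75; ranks 13–14 are 89, 91; interpolating gives 90.5.
Difference: 90.5 − 58.25 = 32.25.

32.25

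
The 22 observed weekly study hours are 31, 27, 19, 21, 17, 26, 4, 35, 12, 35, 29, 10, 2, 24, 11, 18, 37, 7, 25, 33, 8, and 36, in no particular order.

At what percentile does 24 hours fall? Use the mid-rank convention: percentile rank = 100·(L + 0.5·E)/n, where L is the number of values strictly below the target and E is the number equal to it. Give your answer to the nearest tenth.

Sorted: 2, 4, 7, 8, 10, 11, 12, 17, 18, 19, 21, 24, 25, 26, 27, 29, 31, 33, 35, 35, 36, 37.
Count below 24: L = 11; count equal: E = 1; n = 22.
Percentile rank = 100·(11 + 0.5·1)/22 = 100·11.5/22 = 52.27.

52.3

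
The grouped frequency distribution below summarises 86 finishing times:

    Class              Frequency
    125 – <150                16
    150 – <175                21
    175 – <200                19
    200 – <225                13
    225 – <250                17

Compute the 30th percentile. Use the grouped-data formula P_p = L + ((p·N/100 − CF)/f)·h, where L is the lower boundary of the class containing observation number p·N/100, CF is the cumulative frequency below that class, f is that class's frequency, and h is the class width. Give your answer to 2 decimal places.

N = 86; target position k = 30/100 · 86 = 25.8.
Cumulative frequencies: 16, 37, 56, 69, 86.
Observation 25.8 falls in the class 150 – <175.
L = 150, CF = 16, f = 21, h = 25.
P30 = 150 + ((25.8 − 16)/21)·25 = 150 + 11.6667 = 161.667.

161.67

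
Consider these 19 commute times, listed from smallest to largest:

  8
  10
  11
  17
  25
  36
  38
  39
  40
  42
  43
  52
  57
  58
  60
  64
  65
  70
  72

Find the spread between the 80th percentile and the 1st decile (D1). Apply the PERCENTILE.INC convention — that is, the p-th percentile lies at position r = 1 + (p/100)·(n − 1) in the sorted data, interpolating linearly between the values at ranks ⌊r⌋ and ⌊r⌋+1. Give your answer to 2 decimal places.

50.80

n = 19.
P10: r = 2.8; ranks 2–3 are 10, 11; interpolating gives 10.8.
P80: r = 15.4; ranks 15–16 are 60, 64; interpolating gives 61.6.
Difference: 61.6 − 10.8 = 50.8.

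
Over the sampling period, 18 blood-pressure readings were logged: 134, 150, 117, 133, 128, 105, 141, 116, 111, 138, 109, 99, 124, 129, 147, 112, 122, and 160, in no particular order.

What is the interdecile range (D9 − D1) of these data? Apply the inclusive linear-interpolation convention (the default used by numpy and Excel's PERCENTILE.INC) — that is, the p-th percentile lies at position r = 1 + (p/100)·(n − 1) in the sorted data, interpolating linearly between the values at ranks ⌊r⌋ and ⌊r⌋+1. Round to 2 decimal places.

40.10

Sorted: 99, 105, 109, 111, 112, 116, 117, 122, 124, 128, 129, 133, 134, 138, 141, 147, 150, 160.
n = 18.
P10: r = 2.7; ranks 2–3 are 105, 109; interpolating gives 107.8.
P90: r = 16.3; ranks 16–17 are 147, 150; interpolating gives 147.9.
Difference: 147.9 − 107.8 = 40.1.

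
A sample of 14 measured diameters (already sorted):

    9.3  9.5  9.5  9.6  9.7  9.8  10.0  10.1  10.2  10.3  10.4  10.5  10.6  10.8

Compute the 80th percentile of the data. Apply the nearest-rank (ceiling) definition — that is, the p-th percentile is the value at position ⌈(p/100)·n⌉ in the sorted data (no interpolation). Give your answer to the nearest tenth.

10.5

n = 14.
Position = ⌈80/100 · 14⌉ = ⌈11.2⌉ = 12.
The value at rank 12 is 10.5.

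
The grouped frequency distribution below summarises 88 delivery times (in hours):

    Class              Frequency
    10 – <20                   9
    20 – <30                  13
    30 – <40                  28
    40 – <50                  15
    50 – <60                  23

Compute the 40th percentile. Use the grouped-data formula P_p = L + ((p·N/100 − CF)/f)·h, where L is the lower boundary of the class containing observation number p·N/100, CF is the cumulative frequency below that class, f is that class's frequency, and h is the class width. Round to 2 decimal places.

34.71

N = 88; target position k = 40/100 · 88 = 35.2.
Cumulative frequencies: 9, 22, 50, 65, 88.
Observation 35.2 falls in the class 30 – <40.
L = 30, CF = 22, f = 28, h = 10.
P40 = 30 + ((35.2 − 22)/28)·10 = 30 + 4.71429 = 34.7143.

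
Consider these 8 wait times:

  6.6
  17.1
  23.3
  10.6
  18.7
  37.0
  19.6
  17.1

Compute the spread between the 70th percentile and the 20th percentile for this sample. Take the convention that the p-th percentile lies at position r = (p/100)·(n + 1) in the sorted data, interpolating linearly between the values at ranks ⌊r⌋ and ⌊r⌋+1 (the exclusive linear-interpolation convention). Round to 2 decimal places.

Sorted: 6.6, 10.6, 17.1, 17.1, 18.7, 19.6, 23.3, 37.0.
n = 8.
P20: r = 1.8; ranks 1–2 are 6.6, 10.6; interpolating gives 9.8.
P70: r = 6.3; ranks 6–7 are 19.6, 23.3; interpolating gives 20.71.
Difference: 20.71 − 9.8 = 10.91.

10.91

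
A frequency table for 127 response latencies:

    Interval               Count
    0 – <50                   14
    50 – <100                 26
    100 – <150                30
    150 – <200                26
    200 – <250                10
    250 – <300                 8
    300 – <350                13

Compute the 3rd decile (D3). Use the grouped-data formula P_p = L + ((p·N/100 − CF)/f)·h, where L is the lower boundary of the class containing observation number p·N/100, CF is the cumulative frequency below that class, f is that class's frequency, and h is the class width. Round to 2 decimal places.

96.35

N = 127; target position k = 30/100 · 127 = 38.1.
Cumulative frequencies: 14, 40, 70, 96, 106, 114, 127.
Observation 38.1 falls in the class 50 – <100.
L = 50, CF = 14, f = 26, h = 50.
P30 = 50 + ((38.1 − 14)/26)·50 = 50 + 46.3462 = 96.3462.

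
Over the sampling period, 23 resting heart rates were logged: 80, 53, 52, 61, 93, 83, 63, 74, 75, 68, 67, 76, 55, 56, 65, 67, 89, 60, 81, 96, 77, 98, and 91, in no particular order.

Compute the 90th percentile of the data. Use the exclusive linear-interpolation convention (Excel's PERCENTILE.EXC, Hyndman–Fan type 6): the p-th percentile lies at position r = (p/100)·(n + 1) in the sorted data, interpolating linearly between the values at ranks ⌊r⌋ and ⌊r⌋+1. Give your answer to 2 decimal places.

94.80

Sorted: 52, 53, 55, 56, 60, 61, 63, 65, 67, 67, 68, 74, 75, 76, 77, 80, 81, 83, 89, 91, 93, 96, 98.
n = 23.
r = (90/100)·(23 + 1) = 21.6.
Rank 21 is 93 and rank 22 is 96.
Interpolate: 93 + 0.6·(96 − 93) = 93 + 0.6·3 = 94.8.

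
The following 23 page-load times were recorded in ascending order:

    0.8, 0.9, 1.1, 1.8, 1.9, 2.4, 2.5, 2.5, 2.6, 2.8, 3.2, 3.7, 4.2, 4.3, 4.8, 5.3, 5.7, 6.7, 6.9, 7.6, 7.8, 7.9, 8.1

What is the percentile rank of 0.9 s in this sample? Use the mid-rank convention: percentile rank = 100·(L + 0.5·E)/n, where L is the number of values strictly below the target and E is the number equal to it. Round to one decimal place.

6.5

Count below 0.9: L = 1; count equal: E = 1; n = 23.
Percentile rank = 100·(1 + 0.5·1)/23 = 100·1.5/23 = 6.522.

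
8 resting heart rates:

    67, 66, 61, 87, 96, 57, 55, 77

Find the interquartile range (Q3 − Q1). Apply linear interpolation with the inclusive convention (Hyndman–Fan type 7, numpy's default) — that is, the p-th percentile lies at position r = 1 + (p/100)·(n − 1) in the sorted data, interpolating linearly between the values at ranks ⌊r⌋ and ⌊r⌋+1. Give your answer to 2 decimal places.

19.50

Sorted: 55, 57, 61, 66, 67, 77, 87, 96.
n = 8.
P25: r = 2.75; ranks 2–3 are 57, 61; interpolating gives 60.
P75: r = 6.25; ranks 6–7 are 77, 87; interpolating gives 79.5.
Difference: 79.5 − 60 = 19.5.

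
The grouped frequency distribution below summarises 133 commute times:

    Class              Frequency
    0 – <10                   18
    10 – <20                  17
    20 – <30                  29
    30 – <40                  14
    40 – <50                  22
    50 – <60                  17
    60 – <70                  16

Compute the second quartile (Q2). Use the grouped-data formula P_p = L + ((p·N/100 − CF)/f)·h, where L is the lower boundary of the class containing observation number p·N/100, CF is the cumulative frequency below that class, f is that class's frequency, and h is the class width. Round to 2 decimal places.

31.79

N = 133; target position k = 50/100 · 133 = 66.5.
Cumulative frequencies: 18, 35, 64, 78, 100, 117, 133.
Observation 66.5 falls in the class 30 – <40.
L = 30, CF = 64, f = 14, h = 10.
P50 = 30 + ((66.5 − 64)/14)·10 = 30 + 1.78571 = 31.7857.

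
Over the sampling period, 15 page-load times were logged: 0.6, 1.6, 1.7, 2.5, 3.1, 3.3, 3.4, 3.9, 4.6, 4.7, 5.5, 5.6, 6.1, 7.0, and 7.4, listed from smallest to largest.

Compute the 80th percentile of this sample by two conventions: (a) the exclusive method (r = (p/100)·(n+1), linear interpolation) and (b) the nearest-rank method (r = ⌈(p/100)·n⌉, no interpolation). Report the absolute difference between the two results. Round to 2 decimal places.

n = 15.
(a) r = 12.8; between ranks 12 (5.6) and 13 (6.1): 6.
(b) the nearest-rank method: rank 12 → 5.6.
|6 − 5.6| = 0.4.

0.40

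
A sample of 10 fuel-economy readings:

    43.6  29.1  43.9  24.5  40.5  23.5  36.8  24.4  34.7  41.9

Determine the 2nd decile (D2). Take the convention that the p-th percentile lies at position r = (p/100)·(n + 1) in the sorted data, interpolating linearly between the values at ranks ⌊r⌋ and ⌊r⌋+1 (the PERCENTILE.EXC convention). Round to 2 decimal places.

Sorted: 23.5, 24.4, 24.5, 29.1, 34.7, 36.8, 40.5, 41.9, 43.6, 43.9.
n = 10.
r = (20/100)·(10 + 1) = 2.2.
Rank 2 is 24.4 and rank 3 is 24.5.
Interpolate: 24.4 + 0.2·(24.5 − 24.4) = 24.4 + 0.2·0.1 = 24.42.

24.42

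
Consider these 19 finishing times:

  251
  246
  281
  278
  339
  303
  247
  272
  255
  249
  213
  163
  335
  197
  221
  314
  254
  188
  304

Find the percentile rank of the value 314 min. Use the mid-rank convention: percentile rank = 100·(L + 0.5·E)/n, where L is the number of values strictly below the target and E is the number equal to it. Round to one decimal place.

Sorted: 163, 188, 197, 213, 221, 246, 247, 249, 251, 254, 255, 272, 278, 281, 303, 304, 314, 335, 339.
Count below 314: L = 16; count equal: E = 1; n = 19.
Percentile rank = 100·(16 + 0.5·1)/19 = 100·16.5/19 = 86.84.

86.8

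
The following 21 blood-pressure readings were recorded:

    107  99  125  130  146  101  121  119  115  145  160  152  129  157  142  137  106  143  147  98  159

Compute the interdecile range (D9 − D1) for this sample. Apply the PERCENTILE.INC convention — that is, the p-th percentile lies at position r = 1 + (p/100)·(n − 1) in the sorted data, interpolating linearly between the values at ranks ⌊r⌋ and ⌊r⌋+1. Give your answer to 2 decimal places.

Sorted: 98, 99, 101, 106, 107, 115, 119, 121, 125, 129, 130, 137, 142, 143, 145, 146, 147, 152, 157, 159, 160.
n = 21.
P10: r = 3 (integer) → 101.
P90: r = 19 (integer) → 157.
Difference: 157 − 101 = 56.

56.00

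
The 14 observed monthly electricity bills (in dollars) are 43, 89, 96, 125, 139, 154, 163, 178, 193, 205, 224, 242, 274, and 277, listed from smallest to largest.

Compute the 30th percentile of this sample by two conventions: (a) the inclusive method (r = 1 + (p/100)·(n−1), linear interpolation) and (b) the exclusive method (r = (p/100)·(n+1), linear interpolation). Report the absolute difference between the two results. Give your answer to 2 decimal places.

n = 14.
(a) r = 4.9; between ranks 4 (125) and 5 (139): 137.6.
(b) r = 4.5; between ranks 4 (125) and 5 (139): 132.
|137.6 − 132| = 5.6.

5.60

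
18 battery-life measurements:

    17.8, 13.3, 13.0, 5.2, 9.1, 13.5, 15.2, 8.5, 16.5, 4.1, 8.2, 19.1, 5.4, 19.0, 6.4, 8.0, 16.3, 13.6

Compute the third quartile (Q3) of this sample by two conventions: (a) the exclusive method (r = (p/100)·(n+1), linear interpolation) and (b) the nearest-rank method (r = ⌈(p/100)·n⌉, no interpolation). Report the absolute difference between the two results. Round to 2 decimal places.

0.05

Sorted: 4.1, 5.2, 5.4, 6.4, 8.0, 8.2, 8.5, 9.1, 13.0, 13.3, 13.5, 13.6, 15.2, 16.3, 16.5, 17.8, 19.0, 19.1.
n = 18.
(a) r = 14.25; between ranks 14 (16.3) and 15 (16.5): 16.35.
(b) the nearest-rank method: rank 14 → 16.3.
|16.35 − 16.3| = 0.05.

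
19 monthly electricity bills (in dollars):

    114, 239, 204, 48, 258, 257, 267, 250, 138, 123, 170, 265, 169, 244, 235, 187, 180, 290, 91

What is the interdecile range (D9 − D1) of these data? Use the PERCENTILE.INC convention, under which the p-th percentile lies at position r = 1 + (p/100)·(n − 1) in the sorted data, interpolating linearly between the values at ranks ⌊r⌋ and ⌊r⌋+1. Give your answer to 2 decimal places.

Sorted: 48, 91, 114, 123, 138, 169, 170, 180, 187, 204, 235, 239, 244, 250, 257, 258, 265, 267, 290.
n = 19.
P10: r = 2.8; ranks 2–3 are 91, 114; interpolating gives 109.4.
P90: r = 17.2; ranks 17–18 are 265, 267; interpolating gives 265.4.
Difference: 265.4 − 109.4 = 156.

156.00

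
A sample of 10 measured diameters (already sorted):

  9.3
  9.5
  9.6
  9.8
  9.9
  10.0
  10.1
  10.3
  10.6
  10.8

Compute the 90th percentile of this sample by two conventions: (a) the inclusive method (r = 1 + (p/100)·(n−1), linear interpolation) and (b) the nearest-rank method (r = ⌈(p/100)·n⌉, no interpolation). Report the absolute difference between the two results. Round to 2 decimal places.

0.02

n = 10.
(a) r = 9.1; between ranks 9 (10.6) and 10 (10.8): 10.62.
(b) the nearest-rank method: rank 9 → 10.6.
|10.62 − 10.6| = 0.02.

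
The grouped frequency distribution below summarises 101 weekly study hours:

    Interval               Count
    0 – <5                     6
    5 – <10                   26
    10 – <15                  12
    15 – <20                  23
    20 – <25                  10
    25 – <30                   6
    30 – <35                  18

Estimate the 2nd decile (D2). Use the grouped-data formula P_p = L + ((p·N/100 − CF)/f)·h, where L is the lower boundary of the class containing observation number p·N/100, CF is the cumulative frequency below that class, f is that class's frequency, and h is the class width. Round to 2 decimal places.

7.73

N = 101; target position k = 20/100 · 101 = 20.2.
Cumulative frequencies: 6, 32, 44, 67, 77, 83, 101.
Observation 20.2 falls in the class 5 – <10.
L = 5, CF = 6, f = 26, h = 5.
P20 = 5 + ((20.2 − 6)/26)·5 = 5 + 2.73077 = 7.73077.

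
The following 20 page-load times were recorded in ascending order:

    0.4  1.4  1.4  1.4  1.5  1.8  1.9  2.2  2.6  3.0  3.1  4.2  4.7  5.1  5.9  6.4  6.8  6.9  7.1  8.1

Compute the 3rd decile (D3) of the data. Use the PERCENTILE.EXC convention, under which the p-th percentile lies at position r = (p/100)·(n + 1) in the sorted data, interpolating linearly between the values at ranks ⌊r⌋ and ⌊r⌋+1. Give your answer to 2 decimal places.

n = 20.
r = (30/100)·(20 + 1) = 6.3.
Rank 6 is 1.8 and rank 7 is 1.9.
Interpolate: 1.8 + 0.3·(1.9 − 1.8) = 1.8 + 0.3·0.1 = 1.83.

1.83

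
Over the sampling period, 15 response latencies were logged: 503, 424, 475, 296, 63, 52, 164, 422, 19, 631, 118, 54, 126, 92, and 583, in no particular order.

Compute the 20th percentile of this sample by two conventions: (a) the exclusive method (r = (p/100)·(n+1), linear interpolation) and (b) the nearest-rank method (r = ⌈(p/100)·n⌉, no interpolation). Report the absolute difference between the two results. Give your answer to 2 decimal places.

Sorted: 19, 52, 54, 63, 92, 118, 126, 164, 296, 422, 424, 475, 503, 583, 631.
n = 15.
(a) r = 3.2; between ranks 3 (54) and 4 (63): 55.8.
(b) the nearest-rank method: rank 3 → 54.
|55.8 − 54| = 1.8.

1.80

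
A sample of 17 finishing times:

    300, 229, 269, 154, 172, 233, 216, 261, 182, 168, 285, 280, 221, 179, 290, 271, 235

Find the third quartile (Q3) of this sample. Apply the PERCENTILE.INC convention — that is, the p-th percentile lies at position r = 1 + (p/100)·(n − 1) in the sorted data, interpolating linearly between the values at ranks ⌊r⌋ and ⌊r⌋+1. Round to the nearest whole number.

Sorted: 154, 168, 172, 179, 182, 216, 221, 229, 233, 235, 261, 269, 271, 280, 285, 290, 300.
n = 17.
r = 1 + (75/100)·(17 − 1) = 1 + 12 = 13.
r is an integer, so P75 is the value at rank 13: 271.

271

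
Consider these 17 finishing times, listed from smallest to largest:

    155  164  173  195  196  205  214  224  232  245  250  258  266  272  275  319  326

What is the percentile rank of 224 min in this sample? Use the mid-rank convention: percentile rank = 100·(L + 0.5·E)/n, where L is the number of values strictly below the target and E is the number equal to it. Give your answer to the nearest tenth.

44.1

Count below 224: L = 7; count equal: E = 1; n = 17.
Percentile rank = 100·(7 + 0.5·1)/17 = 100·7.5/17 = 44.12.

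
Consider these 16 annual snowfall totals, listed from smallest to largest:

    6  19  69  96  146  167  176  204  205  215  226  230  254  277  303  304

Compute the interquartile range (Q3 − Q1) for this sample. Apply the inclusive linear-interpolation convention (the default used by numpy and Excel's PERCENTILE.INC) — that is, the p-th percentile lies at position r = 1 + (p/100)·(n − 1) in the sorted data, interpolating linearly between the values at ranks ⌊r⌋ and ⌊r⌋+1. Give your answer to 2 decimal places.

102.50

n = 16.
P25: r = 4.75; ranks 4–5 are 96, 146; interpolating gives 133.5.
P75: r = 12.25; ranks 12–13 are 230, 254; interpolating gives 236.
Difference: 236 − 133.5 = 102.5.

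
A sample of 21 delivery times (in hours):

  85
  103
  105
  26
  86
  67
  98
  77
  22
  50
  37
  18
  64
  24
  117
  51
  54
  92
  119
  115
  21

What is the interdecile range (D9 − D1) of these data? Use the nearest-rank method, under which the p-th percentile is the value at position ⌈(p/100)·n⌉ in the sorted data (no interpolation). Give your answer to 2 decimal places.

Sorted: 18, 21, 22, 24, 26, 37, 50, 51, 54, 64, 67, 77, 85, 86, 92, 98, 103, 105, 115, 117, 119.
n = 21.
P10: rank ⌈10/100·21⌉ = 3 → 22.
P90: rank ⌈90/100·21⌉ = 19 → 115.
Difference: 115 − 22 = 93.

93.00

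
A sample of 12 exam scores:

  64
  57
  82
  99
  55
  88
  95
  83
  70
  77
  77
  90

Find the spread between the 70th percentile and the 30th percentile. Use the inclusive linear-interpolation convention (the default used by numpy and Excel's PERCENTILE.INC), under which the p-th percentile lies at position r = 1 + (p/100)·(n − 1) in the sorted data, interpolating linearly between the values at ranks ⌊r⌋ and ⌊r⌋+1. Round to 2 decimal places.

14.40

Sorted: 55, 57, 64, 70, 77, 77, 82, 83, 88, 90, 95, 99.
n = 12.
P30: r = 4.3; ranks 4–5 are 70, 77; interpolating gives 72.1.
P70: r = 8.7; ranks 8–9 are 83, 88; interpolating gives 86.5.
Difference: 86.5 − 72.1 = 14.4.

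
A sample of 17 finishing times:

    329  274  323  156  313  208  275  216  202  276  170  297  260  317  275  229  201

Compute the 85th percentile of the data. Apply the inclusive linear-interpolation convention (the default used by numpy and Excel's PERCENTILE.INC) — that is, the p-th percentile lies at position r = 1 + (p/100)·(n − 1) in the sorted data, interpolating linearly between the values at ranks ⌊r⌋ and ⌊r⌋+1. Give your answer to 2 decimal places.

315.40

Sorted: 156, 170, 201, 202, 208, 216, 229, 260, 274, 275, 275, 276, 297, 313, 317, 323, 329.
n = 17.
r = 1 + (85/100)·(17 − 1) = 1 + 13.6 = 14.6.
Rank 14 is 313 and rank 15 is 317.
Interpolate: 313 + 0.6·(317 − 313) = 313 + 0.6·4 = 315.4.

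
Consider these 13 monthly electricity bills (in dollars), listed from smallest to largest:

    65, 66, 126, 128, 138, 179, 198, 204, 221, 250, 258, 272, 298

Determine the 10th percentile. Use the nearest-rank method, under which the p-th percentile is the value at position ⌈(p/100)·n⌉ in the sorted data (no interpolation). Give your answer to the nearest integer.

66

n = 13.
Position = ⌈10/100 · 13⌉ = ⌈1.3⌉ = 2.
The value at rank 2 is 66.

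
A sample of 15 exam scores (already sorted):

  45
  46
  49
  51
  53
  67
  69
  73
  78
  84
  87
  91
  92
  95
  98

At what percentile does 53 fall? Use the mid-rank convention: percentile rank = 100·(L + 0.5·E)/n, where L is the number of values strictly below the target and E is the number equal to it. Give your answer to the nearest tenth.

30.0

Count below 53: L = 4; count equal: E = 1; n = 15.
Percentile rank = 100·(4 + 0.5·1)/15 = 100·4.5/15 = 30.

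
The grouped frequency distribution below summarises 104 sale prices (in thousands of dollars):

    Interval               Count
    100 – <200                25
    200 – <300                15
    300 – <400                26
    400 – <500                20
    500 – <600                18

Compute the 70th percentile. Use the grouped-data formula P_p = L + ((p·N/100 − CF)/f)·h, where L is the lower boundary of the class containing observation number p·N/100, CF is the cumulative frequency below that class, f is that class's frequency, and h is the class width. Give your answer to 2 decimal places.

434.00

N = 104; target position k = 70/100 · 104 = 72.8.
Cumulative frequencies: 25, 40, 66, 86, 104.
Observation 72.8 falls in the class 400 – <500.
L = 400, CF = 66, f = 20, h = 100.
P70 = 400 + ((72.8 − 66)/20)·100 = 400 + 34 = 434.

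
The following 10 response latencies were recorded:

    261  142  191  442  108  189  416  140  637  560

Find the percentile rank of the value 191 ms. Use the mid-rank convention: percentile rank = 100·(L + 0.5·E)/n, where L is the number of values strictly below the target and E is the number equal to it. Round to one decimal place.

Sorted: 108, 140, 142, 189, 191, 261, 416, 442, 560, 637.
Count below 191: L = 4; count equal: E = 1; n = 10.
Percentile rank = 100·(4 + 0.5·1)/10 = 100·4.5/10 = 45.

45.0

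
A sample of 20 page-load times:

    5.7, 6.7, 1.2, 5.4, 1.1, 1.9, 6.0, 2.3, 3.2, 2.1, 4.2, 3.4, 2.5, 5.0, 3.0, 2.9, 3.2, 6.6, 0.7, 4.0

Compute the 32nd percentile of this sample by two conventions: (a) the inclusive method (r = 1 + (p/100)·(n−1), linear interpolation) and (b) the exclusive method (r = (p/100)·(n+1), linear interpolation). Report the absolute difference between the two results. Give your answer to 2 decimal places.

Sorted: 0.7, 1.1, 1.2, 1.9, 2.1, 2.3, 2.5, 2.9, 3.0, 3.2, 3.2, 3.4, 4.0, 4.2, 5.0, 5.4, 5.7, 6.0, 6.6, 6.7.
n = 20.
(a) r = 7.08; between ranks 7 (2.5) and 8 (2.9): 2.532.
(b) r = 6.72; between ranks 6 (2.3) and 7 (2.5): 2.444.
|2.532 − 2.444| = 0.088.

0.09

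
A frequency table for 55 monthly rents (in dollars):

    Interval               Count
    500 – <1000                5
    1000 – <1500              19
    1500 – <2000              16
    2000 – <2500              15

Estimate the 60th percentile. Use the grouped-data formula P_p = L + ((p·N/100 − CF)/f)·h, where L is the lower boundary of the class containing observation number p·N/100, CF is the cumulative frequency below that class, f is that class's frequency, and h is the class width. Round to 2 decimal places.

1781.25

N = 55; target position k = 60/100 · 55 = 33.
Cumulative frequencies: 5, 24, 40, 55.
Observation 33 falls in the class 1500 – <2000.
L = 1500, CF = 24, f = 16, h = 500.
P60 = 1500 + ((33 − 24)/16)·500 = 1500 + 281.25 = 1781.25.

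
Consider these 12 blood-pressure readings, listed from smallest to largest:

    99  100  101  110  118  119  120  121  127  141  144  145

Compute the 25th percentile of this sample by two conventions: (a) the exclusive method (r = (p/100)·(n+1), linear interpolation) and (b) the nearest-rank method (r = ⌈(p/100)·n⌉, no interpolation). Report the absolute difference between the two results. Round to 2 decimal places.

n = 12.
(a) r = 3.25; between ranks 3 (101) and 4 (110): 103.25.
(b) the nearest-rank method: rank 3 → 101.
|103.25 − 101| = 2.25.

2.25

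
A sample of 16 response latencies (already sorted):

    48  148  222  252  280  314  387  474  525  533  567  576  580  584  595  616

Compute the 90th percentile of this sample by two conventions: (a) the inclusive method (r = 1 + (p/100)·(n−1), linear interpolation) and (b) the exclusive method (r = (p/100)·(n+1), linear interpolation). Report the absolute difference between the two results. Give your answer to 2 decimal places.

n = 16.
(a) r = 14.5; between ranks 14 (584) and 15 (595): 589.5.
(b) r = 15.3; between ranks 15 (595) and 16 (616): 601.3.
|589.5 − 601.3| = 11.8.

11.80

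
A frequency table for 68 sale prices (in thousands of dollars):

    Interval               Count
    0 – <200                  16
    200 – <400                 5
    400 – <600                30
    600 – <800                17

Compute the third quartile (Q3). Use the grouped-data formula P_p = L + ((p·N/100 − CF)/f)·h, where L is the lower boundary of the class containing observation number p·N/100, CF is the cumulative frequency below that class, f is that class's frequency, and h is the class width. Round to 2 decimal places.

600.00

N = 68; target position k = 75/100 · 68 = 51.
Cumulative frequencies: 16, 21, 51, 68.
Observation 51 falls in the class 400 – <600.
L = 400, CF = 21, f = 30, h = 200.
P75 = 400 + ((51 − 21)/30)·200 = 400 + 200 = 600.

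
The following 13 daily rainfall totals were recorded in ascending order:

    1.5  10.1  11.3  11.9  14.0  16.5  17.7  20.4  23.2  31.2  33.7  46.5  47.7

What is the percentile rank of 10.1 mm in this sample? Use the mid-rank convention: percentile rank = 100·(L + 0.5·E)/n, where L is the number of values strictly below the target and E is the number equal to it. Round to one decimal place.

11.5

Count below 10.1: L = 1; count equal: E = 1; n = 13.
Percentile rank = 100·(1 + 0.5·1)/13 = 100·1.5/13 = 11.54.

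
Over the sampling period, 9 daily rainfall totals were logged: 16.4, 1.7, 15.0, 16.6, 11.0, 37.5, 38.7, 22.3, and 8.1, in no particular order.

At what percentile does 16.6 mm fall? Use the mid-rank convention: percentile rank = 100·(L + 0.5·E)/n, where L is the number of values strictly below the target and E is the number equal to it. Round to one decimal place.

61.1

Sorted: 1.7, 8.1, 11.0, 15.0, 16.4, 16.6, 22.3, 37.5, 38.7.
Count below 16.6: L = 5; count equal: E = 1; n = 9.
Percentile rank = 100·(5 + 0.5·1)/9 = 100·5.5/9 = 61.11.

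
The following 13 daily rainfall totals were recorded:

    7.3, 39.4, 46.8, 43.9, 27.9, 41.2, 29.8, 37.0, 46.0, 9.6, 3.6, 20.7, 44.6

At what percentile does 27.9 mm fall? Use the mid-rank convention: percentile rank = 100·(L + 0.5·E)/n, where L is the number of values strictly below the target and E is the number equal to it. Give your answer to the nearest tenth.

34.6

Sorted: 3.6, 7.3, 9.6, 20.7, 27.9, 29.8, 37.0, 39.4, 41.2, 43.9, 44.6, 46.0, 46.8.
Count below 27.9: L = 4; count equal: E = 1; n = 13.
Percentile rank = 100·(4 + 0.5·1)/13 = 100·4.5/13 = 34.62.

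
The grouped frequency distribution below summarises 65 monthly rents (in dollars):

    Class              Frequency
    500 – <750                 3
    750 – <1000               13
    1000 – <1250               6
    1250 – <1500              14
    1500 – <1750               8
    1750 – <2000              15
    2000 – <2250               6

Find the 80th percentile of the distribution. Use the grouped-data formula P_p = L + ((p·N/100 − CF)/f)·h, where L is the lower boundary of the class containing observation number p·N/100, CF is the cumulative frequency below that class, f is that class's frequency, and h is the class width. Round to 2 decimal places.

N = 65; target position k = 80/100 · 65 = 52.
Cumulative frequencies: 3, 16, 22, 36, 44, 59, 65.
Observation 52 falls in the class 1750 – <2000.
L = 1750, CF = 44, f = 15, h = 250.
P80 = 1750 + ((52 − 44)/15)·250 = 1750 + 133.333 = 1883.33.

1883.33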